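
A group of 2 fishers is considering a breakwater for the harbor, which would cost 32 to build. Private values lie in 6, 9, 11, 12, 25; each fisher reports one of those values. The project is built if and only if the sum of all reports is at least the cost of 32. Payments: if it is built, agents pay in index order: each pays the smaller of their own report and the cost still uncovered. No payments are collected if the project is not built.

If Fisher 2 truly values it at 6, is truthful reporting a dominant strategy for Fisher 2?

Check each profile of the others' reports and compare truth against every alternative report.
Others report (25): truth gives 0, best alternative gives -1.
Others report (6): truth gives 0, best alternative gives 0.
Others report (9): truth gives 0, best alternative gives 0.
Others report (11): truth gives 0, best alternative gives 0.
Others report (12): truth gives 0, best alternative gives 0.
In every case the truthful report is at least as good as any alternative, so it is a dominant strategy.

Yes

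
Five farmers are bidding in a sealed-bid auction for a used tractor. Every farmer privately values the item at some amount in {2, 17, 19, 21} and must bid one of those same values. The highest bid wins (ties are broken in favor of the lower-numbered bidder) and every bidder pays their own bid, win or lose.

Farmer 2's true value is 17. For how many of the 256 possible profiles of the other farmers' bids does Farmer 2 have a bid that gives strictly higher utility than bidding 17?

248

Others bid (2, 2, 2, 19): truth gives -17; bid 2 gives -2 > -17. Violating.
Others bid (2, 2, 2, 21): truth gives -17; bid 2 gives -2 > -17. Violating.
Others bid (2, 2, 17, 19): truth gives -17; bid 2 gives -2 > -17. Violating.
Others bid (2, 2, 17, 21): truth gives -17; bid 2 gives -2 > -17. Violating.
Others bid (2, 2, 2, 2): truth gives 0; no alternative beats it.
Others bid (2, 2, 2, 17): truth gives 0; no alternative beats it.
(Checking all 256 profiles: 248 have a profitable deviation, 8 do not.)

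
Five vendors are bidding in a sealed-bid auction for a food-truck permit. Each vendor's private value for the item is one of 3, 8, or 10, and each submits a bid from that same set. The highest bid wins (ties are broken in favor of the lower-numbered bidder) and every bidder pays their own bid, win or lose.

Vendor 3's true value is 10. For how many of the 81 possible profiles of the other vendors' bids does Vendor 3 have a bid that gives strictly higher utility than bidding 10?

Others bid (3, 3, 3, 3): truth gives 0; bid 8 gives 2 > 0. Violating.
Others bid (3, 3, 3, 8): truth gives 0; bid 8 gives 2 > 0. Violating.
Others bid (3, 3, 8, 3): truth gives 0; bid 8 gives 2 > 0. Violating.
Others bid (3, 3, 8, 8): truth gives 0; bid 8 gives 2 > 0. Violating.
Others bid (3, 3, 3, 10): truth gives 0; no alternative beats it.
Others bid (3, 3, 8, 10): truth gives 0; no alternative beats it.
(Checking all 81 profiles: 49 have a profitable deviation, 32 do not.)

49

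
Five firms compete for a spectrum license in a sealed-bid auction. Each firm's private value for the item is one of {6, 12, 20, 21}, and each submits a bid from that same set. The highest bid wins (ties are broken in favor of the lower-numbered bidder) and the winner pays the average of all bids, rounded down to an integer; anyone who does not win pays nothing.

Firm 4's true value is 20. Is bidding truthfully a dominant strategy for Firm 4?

No

Consider the case where Firm 1 bids 6, Firm 2 bids 6, Firm 3 bids 6 and Firm 5 bids 6.
Truthful bid 20: wins, pays 8, utility 20 - 8 = 12.
Bid 12 instead: wins, pays 7, utility 20 - 7 = 13.
Since 13 > 12, bidding 12 is strictly better here, so truthful bidding is not dominant.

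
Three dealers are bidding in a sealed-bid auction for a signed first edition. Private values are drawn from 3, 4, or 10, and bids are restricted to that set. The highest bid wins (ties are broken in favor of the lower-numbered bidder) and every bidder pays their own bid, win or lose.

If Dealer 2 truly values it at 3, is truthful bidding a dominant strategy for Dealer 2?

Consider the case where Dealer 1 bids 3 and Dealer 3 bids 3.
Truthful bid 3: loses but pays 3, utility -3.
Bid 4 instead: wins, pays 4, utility 3 - 4 = -1.
Since -1 > -3, bidding 4 is strictly better here, so truthful bidding is not dominant.

No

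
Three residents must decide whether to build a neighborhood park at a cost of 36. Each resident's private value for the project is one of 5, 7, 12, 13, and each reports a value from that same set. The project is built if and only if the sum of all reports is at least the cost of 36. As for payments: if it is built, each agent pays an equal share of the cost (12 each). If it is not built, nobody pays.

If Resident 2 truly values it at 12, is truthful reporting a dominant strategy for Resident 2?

Yes

Check each profile of the others' reports and compare truth against every alternative report.
Others report (5, 5): truth gives 0, best alternative gives 0.
Others report (5, 7): truth gives 0, best alternative gives 0.
Others report (5, 12): truth gives 0, best alternative gives 0.
Others report (5, 13): truth gives 0, best alternative gives 0.
Others report (7, 5): truth gives 0, best alternative gives 0.
Others report (7, 7): truth gives 0, best alternative gives 0.
(Remaining 10 profiles checked similarly; truth is weakly best in each.)
In every case the truthful report is at least as good as any alternative, so it is a dominant strategy.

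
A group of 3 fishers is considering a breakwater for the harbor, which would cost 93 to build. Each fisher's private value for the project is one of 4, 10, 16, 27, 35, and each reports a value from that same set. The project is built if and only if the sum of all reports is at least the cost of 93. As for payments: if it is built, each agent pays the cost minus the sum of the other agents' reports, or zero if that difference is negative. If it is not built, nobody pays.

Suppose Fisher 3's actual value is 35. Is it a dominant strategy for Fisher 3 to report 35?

Check each profile of the others' reports and compare truth against every alternative report.
Others report (27, 35): truth gives 4, best alternative gives 0.
Others report (35, 27): truth gives 4, best alternative gives 0.
Others report (35, 35): truth gives 12, best alternative gives 12.
Others report (4, 4): truth gives 0, best alternative gives 0.
Others report (4, 10): truth gives 0, best alternative gives 0.
Others report (4, 16): truth gives 0, best alternative gives 0.
(Remaining 19 profiles checked similarly; truth is weakly best in each.)
In every case the truthful report is at least as good as any alternative, so it is a dominant strategy.

Yes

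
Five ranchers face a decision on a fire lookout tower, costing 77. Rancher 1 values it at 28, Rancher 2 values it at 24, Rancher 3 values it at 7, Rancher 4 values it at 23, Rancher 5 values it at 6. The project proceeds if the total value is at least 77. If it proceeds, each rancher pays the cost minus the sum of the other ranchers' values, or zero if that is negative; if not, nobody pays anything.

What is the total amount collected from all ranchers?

42

Total value 88 ≥ cost 77, so it is built.
Rancher 1: others sum to 60; max(0, 77 - 60) = 17.
Rancher 2: others sum to 64; max(0, 77 - 64) = 13.
Rancher 3: others sum to 81; max(0, 77 - 81) = 0.
Rancher 4: others sum to 65; max(0, 77 - 65) = 12.
Rancher 5: others sum to 82; max(0, 77 - 82) = 0.
Total collected = 17 + 13 + 0 + 12 + 0 = 42.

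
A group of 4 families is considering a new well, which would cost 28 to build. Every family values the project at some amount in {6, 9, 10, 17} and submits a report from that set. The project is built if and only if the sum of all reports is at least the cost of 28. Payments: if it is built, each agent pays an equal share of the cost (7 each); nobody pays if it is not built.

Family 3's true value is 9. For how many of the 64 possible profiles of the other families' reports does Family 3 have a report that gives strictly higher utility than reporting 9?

1

Others report (6, 6, 6): truth gives 0; report 10 gives 2 > 0. Violating.
Others report (6, 6, 9): truth gives 2; no alternative beats it.
Others report (6, 6, 10): truth gives 2; no alternative beats it.
(Checking all 64 profiles: 1 has a profitable deviation, 63 do not.)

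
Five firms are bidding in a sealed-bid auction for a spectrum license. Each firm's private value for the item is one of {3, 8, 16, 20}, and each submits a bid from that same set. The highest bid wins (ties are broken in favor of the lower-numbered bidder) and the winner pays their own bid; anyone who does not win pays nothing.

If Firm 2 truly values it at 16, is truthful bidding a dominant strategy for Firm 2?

Consider the case where Firm 1 bids 3, Firm 3 bids 3, Firm 4 bids 3 and Firm 5 bids 3.
Truthful bid 16: wins, pays 16, utility 16 - 16 = 0.
Bid 8 instead: wins, pays 8, utility 16 - 8 = 8.
Since 8 > 0, bidding 8 is strictly better here, so truthful bidding is not dominant.

No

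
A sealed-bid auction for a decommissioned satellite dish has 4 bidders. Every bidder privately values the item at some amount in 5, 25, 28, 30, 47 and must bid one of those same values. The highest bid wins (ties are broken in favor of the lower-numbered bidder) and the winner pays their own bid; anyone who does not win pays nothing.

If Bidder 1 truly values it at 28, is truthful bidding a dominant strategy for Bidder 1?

Consider the case where Bidder 2 bids 5, Bidder 3 bids 5 and Bidder 4 bids 5.
Truthful bid 28: wins, pays 28, utility 28 - 28 = 0.
Bid 5 instead: wins, pays 5, utility 28 - 5 = 23.
Since 23 > 0, bidding 5 is strictly better here, so truthful bidding is not dominant.

No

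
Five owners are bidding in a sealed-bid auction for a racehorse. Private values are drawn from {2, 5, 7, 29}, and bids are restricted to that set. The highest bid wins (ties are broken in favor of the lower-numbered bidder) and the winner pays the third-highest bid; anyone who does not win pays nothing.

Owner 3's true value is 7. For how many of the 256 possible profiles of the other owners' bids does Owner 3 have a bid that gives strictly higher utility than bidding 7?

Others bid (2, 2, 2, 29): truth gives 0; bid 29 gives 5 > 0. Violating.
Others bid (2, 2, 5, 29): truth gives 0; bid 29 gives 2 > 0. Violating.
Others bid (2, 2, 29, 2): truth gives 0; bid 29 gives 5 > 0. Violating.
Others bid (2, 2, 29, 5): truth gives 0; bid 29 gives 2 > 0. Violating.
Others bid (2, 2, 2, 2): truth gives 5; no alternative beats it.
Others bid (2, 2, 2, 5): truth gives 5; no alternative beats it.
(Checking all 256 profiles: 32 have a profitable deviation, 224 do not.)

32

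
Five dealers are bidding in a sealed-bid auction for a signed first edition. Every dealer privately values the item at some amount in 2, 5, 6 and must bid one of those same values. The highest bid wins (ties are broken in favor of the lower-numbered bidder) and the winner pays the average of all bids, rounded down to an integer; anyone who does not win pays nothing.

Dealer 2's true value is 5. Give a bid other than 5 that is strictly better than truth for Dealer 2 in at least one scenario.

Suppose Dealer 1 bids 2, Dealer 3 bids 2, Dealer 4 bids 2 and Dealer 5 bids 6.
Bid 5: loses, pays 0, utility 0.
Bid 6: wins, pays 3, utility 5 - 3 = 2.
So bidding 6 beats truth here (2 > 0).

6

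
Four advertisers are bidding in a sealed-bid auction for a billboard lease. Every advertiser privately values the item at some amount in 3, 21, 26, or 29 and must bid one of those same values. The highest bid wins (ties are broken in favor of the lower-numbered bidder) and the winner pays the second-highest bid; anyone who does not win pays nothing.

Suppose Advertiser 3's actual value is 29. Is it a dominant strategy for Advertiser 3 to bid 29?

Check each profile of the others' bids and compare truth against every alternative bid.
Others bid (3, 26, 3): truth gives 3, best alternative gives 0.
Others bid (3, 26, 21): truth gives 3, best alternative gives 0.
Others bid (3, 26, 26): truth gives 3, best alternative gives 0.
Others bid (21, 26, 3): truth gives 3, best alternative gives 0.
Others bid (21, 26, 21): truth gives 3, best alternative gives 0.
Others bid (21, 26, 26): truth gives 3, best alternative gives 0.
(Remaining 58 profiles checked similarly; truth is weakly best in each.)
In every case the truthful bid is at least as good as any alternative, so it is a dominant strategy.

Yes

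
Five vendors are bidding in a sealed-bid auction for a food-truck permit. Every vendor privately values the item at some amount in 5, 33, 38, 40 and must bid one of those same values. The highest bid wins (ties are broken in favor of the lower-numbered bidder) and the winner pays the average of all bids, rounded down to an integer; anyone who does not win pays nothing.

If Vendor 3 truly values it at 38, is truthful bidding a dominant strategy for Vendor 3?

No

Consider the case where Vendor 1 bids 5, Vendor 2 bids 5, Vendor 4 bids 5 and Vendor 5 bids 5.
Truthful bid 38: wins, pays 11, utility 38 - 11 = 27.
Bid 33 instead: wins, pays 10, utility 38 - 10 = 28.
Since 28 > 27, bidding 33 is strictly better here, so truthful bidding is not dominant.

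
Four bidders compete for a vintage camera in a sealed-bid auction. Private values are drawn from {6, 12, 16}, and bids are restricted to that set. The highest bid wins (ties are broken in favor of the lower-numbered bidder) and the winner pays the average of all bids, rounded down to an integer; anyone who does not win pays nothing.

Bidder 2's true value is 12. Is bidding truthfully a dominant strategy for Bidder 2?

Consider the case where Bidder 1 bids 6, Bidder 3 bids 6 and Bidder 4 bids 16.
Truthful bid 12: loses, pays 0, utility 0.
Bid 16 instead: wins, pays 11, utility 12 - 11 = 1.
Since 1 > 0, bidding 16 is strictly better here, so truthful bidding is not dominant.

No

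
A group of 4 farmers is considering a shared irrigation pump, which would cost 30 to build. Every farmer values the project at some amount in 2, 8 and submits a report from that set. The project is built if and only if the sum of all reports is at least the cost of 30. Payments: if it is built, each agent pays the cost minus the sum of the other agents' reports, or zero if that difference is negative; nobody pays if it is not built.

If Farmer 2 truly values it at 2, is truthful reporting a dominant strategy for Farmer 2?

Check each profile of the others' reports and compare truth against every alternative report.
Others report (8, 8, 8): truth gives 0, best alternative gives -4.
Others report (2, 2, 2): truth gives 0, best alternative gives 0.
Others report (2, 2, 8): truth gives 0, best alternative gives 0.
Others report (2, 8, 2): truth gives 0, best alternative gives 0.
Others report (2, 8, 8): truth gives 0, best alternative gives 0.
Others report (8, 2, 2): truth gives 0, best alternative gives 0.
(Remaining 2 profiles checked similarly; truth is weakly best in each.)
In every case the truthful report is at least as good as any alternative, so it is a dominant strategy.

Yes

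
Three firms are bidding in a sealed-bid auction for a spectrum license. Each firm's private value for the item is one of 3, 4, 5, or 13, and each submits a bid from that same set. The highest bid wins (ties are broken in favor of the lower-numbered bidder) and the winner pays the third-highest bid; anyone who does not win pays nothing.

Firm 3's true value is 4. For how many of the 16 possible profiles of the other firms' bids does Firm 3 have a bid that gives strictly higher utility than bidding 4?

Others bid (3, 4): truth gives 0; bid 5 gives 1 > 0. Violating.
Others bid (3, 5): truth gives 0; bid 13 gives 1 > 0. Violating.
Others bid (4, 3): truth gives 0; bid 5 gives 1 > 0. Violating.
Others bid (5, 3): truth gives 0; bid 13 gives 1 > 0. Violating.
Others bid (3, 3): truth gives 1; no alternative beats it.
Others bid (3, 13): truth gives 0; no alternative beats it.
(Checking all 16 profiles: 4 have a profitable deviation, 12 do not.)

4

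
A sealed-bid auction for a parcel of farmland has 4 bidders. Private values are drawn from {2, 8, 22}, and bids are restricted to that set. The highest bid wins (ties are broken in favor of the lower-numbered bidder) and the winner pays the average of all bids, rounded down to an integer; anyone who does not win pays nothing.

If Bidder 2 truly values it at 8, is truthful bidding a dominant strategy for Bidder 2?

Check each profile of the others' bids and compare truth against every alternative bid.
Others bid (2, 2, 2): truth gives 5, best alternative gives 1.
Others bid (2, 2, 8): truth gives 3, best alternative gives 0.
Others bid (2, 8, 2): truth gives 3, best alternative gives 0.
Others bid (2, 8, 8): truth gives 2, best alternative gives 0.
Others bid (2, 2, 22): truth gives 0, best alternative gives 0.
Others bid (2, 8, 22): truth gives 0, best alternative gives 0.
(Remaining 21 profiles checked similarly; truth is weakly best in each.)
In every case the truthful bid is at least as good as any alternative, so it is a dominant strategy.

Yes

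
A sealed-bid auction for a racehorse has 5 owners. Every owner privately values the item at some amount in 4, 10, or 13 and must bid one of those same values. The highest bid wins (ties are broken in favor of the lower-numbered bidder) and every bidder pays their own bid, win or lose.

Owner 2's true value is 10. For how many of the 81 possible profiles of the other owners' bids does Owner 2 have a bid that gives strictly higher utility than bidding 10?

Others bid (4, 4, 4, 13): truth gives -10; bid 13 gives -3 > -10. Violating.
Others bid (4, 4, 10, 13): truth gives -10; bid 13 gives -3 > -10. Violating.
Others bid (4, 4, 13, 4): truth gives -10; bid 13 gives -3 > -10. Violating.
Others bid (4, 4, 13, 10): truth gives -10; bid 13 gives -3 > -10. Violating.
Others bid (4, 4, 4, 4): truth gives 0; no alternative beats it.
Others bid (4, 4, 4, 10): truth gives 0; no alternative beats it.
(Checking all 81 profiles: 73 have a profitable deviation, 8 do not.)

73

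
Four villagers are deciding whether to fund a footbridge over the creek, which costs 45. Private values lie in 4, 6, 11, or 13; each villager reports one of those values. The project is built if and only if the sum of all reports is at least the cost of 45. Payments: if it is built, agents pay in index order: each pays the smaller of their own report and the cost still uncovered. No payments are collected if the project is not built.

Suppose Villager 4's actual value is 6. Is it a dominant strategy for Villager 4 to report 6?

Check each profile of the others' reports and compare truth against every alternative report.
Others report (4, 4, 4): truth gives 0, best alternative gives 0.
Others report (4, 4, 6): truth gives 0, best alternative gives 0.
Others report (4, 4, 11): truth gives 0, best alternative gives 0.
Others report (4, 4, 13): truth gives 0, best alternative gives 0.
Others report (4, 6, 4): truth gives 0, best alternative gives 0.
Others report (4, 6, 6): truth gives 0, best alternative gives 0.
(Remaining 58 profiles checked similarly; truth is weakly best in each.)
In every case the truthful report is at least as good as any alternative, so it is a dominant strategy.

Yes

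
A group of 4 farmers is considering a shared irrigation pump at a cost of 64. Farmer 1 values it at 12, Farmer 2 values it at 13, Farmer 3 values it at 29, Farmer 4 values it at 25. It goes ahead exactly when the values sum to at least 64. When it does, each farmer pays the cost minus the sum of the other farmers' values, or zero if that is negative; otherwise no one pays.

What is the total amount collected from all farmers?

Total value 79 ≥ cost 64, so it is built.
Farmer 1: others sum to 67; max(0, 64 - 67) = 0.
Farmer 2: others sum to 66; max(0, 64 - 66) = 0.
Farmer 3: others sum to 50; max(0, 64 - 50) = 14.
Farmer 4: others sum to 54; max(0, 64 - 54) = 10.
Total collected = 0 + 0 + 14 + 10 = 24.

24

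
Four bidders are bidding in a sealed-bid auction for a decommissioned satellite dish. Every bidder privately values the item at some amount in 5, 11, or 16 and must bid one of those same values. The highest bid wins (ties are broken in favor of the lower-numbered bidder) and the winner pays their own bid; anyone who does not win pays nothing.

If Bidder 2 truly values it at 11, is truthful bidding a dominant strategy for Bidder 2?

Check each profile of the others' bids and compare truth against every alternative bid.
Others bid (5, 5, 5): truth gives 0, best alternative gives 0.
Others bid (5, 5, 11): truth gives 0, best alternative gives 0.
Others bid (5, 5, 16): truth gives 0, best alternative gives 0.
Others bid (5, 11, 5): truth gives 0, best alternative gives 0.
Others bid (5, 11, 11): truth gives 0, best alternative gives 0.
Others bid (5, 11, 16): truth gives 0, best alternative gives 0.
(Remaining 21 profiles checked similarly; truth is weakly best in each.)
In every case the truthful bid is at least as good as any alternative, so it is a dominant strategy.

Yes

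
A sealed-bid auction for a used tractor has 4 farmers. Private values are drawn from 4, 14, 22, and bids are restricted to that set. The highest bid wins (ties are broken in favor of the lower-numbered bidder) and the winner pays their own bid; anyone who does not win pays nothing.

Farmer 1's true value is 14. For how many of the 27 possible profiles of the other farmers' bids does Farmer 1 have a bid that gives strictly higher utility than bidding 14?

Others bid (4, 4, 4): truth gives 0; bid 4 gives 10 > 0. Violating.
Others bid (4, 4, 14): truth gives 0; no alternative beats it.
Others bid (4, 4, 22): truth gives 0; no alternative beats it.
(Checking all 27 profiles: 1 has a profitable deviation, 26 do not.)

1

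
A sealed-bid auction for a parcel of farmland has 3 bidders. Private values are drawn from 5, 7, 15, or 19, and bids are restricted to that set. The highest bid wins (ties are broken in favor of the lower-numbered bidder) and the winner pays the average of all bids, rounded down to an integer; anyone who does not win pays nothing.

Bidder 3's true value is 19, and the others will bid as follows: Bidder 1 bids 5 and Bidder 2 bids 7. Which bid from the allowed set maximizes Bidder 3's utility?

Bid 5: loses, pays 0, utility 0.
Bid 7: loses, pays 0, utility 0.
Bid 15: wins, pays 9, utility 19 - 9 = 10.
Bid 19: wins, pays 10, utility 19 - 10 = 9.
The best choice is 15 with utility 10.

15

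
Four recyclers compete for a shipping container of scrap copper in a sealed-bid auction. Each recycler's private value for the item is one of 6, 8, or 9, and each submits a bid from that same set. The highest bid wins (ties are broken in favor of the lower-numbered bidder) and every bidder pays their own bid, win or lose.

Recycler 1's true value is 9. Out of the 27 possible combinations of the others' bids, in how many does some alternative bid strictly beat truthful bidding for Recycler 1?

8

Others bid (6, 6, 6): truth gives 0; bid 6 gives 3 > 0. Violating.
Others bid (6, 6, 8): truth gives 0; bid 8 gives 1 > 0. Violating.
Others bid (6, 8, 6): truth gives 0; bid 8 gives 1 > 0. Violating.
Others bid (6, 8, 8): truth gives 0; bid 8 gives 1 > 0. Violating.
Others bid (6, 6, 9): truth gives 0; no alternative beats it.
Others bid (6, 8, 9): truth gives 0; no alternative beats it.
(Checking all 27 profiles: 8 have a profitable deviation, 19 do not.)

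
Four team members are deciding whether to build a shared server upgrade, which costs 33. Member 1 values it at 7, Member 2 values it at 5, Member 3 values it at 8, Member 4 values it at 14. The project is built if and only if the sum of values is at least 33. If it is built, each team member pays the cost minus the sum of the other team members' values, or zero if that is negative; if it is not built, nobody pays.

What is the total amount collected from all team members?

30

Total value 34 ≥ cost 33, so it is built.
Member 1: others sum to 27; max(0, 33 - 27) = 6.
Member 2: others sum to 29; max(0, 33 - 29) = 4.
Member 3: others sum to 26; max(0, 33 - 26) = 7.
Member 4: others sum to 20; max(0, 33 - 20) = 13.
Total collected = 6 + 4 + 7 + 13 = 30.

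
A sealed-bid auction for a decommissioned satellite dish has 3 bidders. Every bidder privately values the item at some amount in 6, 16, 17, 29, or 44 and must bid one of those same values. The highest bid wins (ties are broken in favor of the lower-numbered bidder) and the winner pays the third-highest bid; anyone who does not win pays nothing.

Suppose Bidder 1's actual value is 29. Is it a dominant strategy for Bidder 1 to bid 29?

Consider the case where Bidder 2 bids 6 and Bidder 3 bids 44.
Truthful bid 29: loses, pays 0, utility 0.
Bid 44 instead: wins, pays 6, utility 29 - 6 = 23.
Since 23 > 0, bidding 44 is strictly better here, so truthful bidding is not dominant.

No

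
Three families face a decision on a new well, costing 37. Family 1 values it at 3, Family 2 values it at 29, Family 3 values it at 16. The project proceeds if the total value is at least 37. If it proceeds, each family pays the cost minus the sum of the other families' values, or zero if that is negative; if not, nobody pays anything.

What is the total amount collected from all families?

Total value 48 ≥ cost 37, so it is built.
Family 1: others sum to 45; max(0, 37 - 45) = 0.
Family 2: others sum to 19; max(0, 37 - 19) = 18.
Family 3: others sum to 32; max(0, 37 - 32) = 5.
Total collected = 0 + 18 + 5 = 23.

23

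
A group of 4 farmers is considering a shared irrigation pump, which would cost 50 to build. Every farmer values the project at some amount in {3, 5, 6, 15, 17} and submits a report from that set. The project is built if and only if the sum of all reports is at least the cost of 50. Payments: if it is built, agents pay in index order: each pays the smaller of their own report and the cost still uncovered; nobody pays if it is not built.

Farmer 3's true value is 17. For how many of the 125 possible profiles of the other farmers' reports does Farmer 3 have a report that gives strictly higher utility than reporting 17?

Others report (3, 15, 17): truth gives 0; report 15 gives 2 > 0. Violating.
Others report (3, 17, 15): truth gives 0; report 15 gives 2 > 0. Violating.
Others report (3, 17, 17): truth gives 0; report 15 gives 2 > 0. Violating.
Others report (5, 15, 15): truth gives 0; report 15 gives 2 > 0. Violating.
Others report (3, 3, 3): truth gives 0; no alternative beats it.
Others report (3, 3, 5): truth gives 0; no alternative beats it.
(Checking all 125 profiles: 41 have a profitable deviation, 84 do not.)

41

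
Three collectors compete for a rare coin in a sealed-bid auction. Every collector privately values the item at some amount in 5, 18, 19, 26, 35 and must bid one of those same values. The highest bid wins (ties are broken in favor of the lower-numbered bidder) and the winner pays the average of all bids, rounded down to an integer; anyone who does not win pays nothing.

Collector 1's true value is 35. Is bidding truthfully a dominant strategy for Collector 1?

No

Consider the case where Collector 2 bids 5 and Collector 3 bids 5.
Truthful bid 35: wins, pays 15, utility 35 - 15 = 20.
Bid 5 instead: wins, pays 5, utility 35 - 5 = 30.
Since 30 > 20, bidding 5 is strictly better here, so truthful bidding is not dominant.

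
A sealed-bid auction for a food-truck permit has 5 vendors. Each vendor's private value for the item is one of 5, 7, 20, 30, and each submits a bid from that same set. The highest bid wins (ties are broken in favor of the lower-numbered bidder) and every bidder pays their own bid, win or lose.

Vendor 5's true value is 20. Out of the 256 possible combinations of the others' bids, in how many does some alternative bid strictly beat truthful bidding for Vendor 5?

241

Others bid (5, 5, 5, 5): truth gives 0; bid 7 gives 13 > 0. Violating.
Others bid (5, 5, 5, 20): truth gives -20; bid 5 gives -5 > -20. Violating.
Others bid (5, 5, 5, 30): truth gives -20; bid 5 gives -5 > -20. Violating.
Others bid (5, 5, 7, 20): truth gives -20; bid 5 gives -5 > -20. Violating.
Others bid (5, 5, 5, 7): truth gives 0; no alternative beats it.
Others bid (5, 5, 7, 5): truth gives 0; no alternative beats it.
(Checking all 256 profiles: 241 have a profitable deviation, 15 do not.)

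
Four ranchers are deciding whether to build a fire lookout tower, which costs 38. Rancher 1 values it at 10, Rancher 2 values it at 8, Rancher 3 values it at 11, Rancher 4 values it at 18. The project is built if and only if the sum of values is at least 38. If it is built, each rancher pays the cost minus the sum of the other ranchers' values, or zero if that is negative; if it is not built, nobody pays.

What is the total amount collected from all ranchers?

Total value 47 ≥ cost 38, so it is built.
Rancher 1: others sum to 37; max(0, 38 - 37) = 1.
Rancher 2: others sum to 39; max(0, 38 - 39) = 0.
Rancher 3: others sum to 36; max(0, 38 - 36) = 2.
Rancher 4: others sum to 29; max(0, 38 - 29) = 9.
Total collected = 1 + 0 + 2 + 9 = 12.

12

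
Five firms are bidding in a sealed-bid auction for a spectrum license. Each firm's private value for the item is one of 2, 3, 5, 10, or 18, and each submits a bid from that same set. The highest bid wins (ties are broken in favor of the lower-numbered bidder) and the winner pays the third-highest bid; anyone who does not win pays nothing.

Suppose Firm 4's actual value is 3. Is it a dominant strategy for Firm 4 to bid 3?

No

Consider the case where Firm 1 bids 2, Firm 2 bids 2, Firm 3 bids 2 and Firm 5 bids 5.
Truthful bid 3: loses, pays 0, utility 0.
Bid 5 instead: wins, pays 2, utility 3 - 2 = 1.
Since 1 > 0, bidding 5 is strictly better here, so truthful bidding is not dominant.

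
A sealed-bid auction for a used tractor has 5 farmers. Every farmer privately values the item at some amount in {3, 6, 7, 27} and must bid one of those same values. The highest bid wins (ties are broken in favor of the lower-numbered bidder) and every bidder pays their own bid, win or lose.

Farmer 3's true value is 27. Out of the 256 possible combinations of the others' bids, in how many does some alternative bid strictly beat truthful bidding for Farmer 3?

148

Others bid (3, 3, 3, 3): truth gives 0; bid 6 gives 21 > 0. Violating.
Others bid (3, 3, 3, 6): truth gives 0; bid 6 gives 21 > 0. Violating.
Others bid (3, 3, 3, 7): truth gives 0; bid 7 gives 20 > 0. Violating.
Others bid (3, 3, 6, 3): truth gives 0; bid 6 gives 21 > 0. Violating.
Others bid (3, 3, 3, 27): truth gives 0; no alternative beats it.
Others bid (3, 3, 6, 27): truth gives 0; no alternative beats it.
(Checking all 256 profiles: 148 have a profitable deviation, 108 do not.)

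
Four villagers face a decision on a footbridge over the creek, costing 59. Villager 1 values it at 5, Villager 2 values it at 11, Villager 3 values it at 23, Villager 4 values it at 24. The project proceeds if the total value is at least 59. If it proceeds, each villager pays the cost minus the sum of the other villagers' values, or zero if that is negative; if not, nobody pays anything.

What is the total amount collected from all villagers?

Total value 63 ≥ cost 59, so it is built.
Villager 1: others sum to 58; max(0, 59 - 58) = 1.
Villager 2: others sum to 52; max(0, 59 - 52) = 7.
Villager 3: others sum to 40; max(0, 59 - 40) = 19.
Villager 4: others sum to 39; max(0, 59 - 39) = 20.
Total collected = 1 + 7 + 19 + 20 = 47.

47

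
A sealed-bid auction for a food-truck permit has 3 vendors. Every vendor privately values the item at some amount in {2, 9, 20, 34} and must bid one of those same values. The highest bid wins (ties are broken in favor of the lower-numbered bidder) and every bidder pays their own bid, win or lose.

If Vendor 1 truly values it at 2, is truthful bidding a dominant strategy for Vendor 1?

Check each profile of the others' bids and compare truth against every alternative bid.
Others bid (2, 2): truth gives 0, best alternative gives -7.
Others bid (2, 20): truth gives -2, best alternative gives -9.
Others bid (2, 34): truth gives -2, best alternative gives -9.
Others bid (9, 20): truth gives -2, best alternative gives -9.
Others bid (9, 34): truth gives -2, best alternative gives -9.
Others bid (20, 2): truth gives -2, best alternative gives -9.
(Remaining 10 profiles checked similarly; truth is weakly best in each.)
In every case the truthful bid is at least as good as any alternative, so it is a dominant strategy.

Yes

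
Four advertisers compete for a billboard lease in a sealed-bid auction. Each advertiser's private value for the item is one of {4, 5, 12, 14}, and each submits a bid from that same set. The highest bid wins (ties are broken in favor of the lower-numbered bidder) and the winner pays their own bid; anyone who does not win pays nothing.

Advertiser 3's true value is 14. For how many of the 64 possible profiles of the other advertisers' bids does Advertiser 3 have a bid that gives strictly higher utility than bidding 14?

Others bid (4, 4, 4): truth gives 0; bid 5 gives 9 > 0. Violating.
Others bid (4, 4, 5): truth gives 0; bid 5 gives 9 > 0. Violating.
Others bid (4, 4, 12): truth gives 0; bid 12 gives 2 > 0. Violating.
Others bid (4, 5, 4): truth gives 0; bid 12 gives 2 > 0. Violating.
Others bid (4, 4, 14): truth gives 0; no alternative beats it.
Others bid (4, 5, 14): truth gives 0; no alternative beats it.
(Checking all 64 profiles: 12 have a profitable deviation, 52 do not.)

12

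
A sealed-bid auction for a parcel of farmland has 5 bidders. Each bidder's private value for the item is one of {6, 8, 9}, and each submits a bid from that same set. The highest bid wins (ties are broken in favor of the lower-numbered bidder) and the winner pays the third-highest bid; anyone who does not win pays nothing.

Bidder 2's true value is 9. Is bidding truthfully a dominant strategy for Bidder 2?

Yes

Check each profile of the others' bids and compare truth against every alternative bid.
Others bid (6, 6, 6, 9): truth gives 3, best alternative gives 0.
Others bid (6, 6, 9, 6): truth gives 3, best alternative gives 0.
Others bid (6, 9, 6, 6): truth gives 3, best alternative gives 0.
Others bid (8, 6, 6, 6): truth gives 3, best alternative gives 0.
Others bid (6, 6, 8, 9): truth gives 1, best alternative gives 0.
Others bid (6, 6, 9, 8): truth gives 1, best alternative gives 0.
(Remaining 75 profiles checked similarly; truth is weakly best in each.)
In every case the truthful bid is at least as good as any alternative, so it is a dominant strategy.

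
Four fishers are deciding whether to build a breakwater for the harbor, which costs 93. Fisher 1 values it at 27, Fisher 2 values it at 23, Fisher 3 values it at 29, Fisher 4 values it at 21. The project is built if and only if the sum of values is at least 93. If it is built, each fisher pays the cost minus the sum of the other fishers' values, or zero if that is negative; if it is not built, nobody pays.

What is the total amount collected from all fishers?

72

Total value 100 ≥ cost 93, so it is built.
Fisher 1: others sum to 73; max(0, 93 - 73) = 20.
Fisher 2: others sum to 77; max(0, 93 - 77) = 16.
Fisher 3: others sum to 71; max(0, 93 - 71) = 22.
Fisher 4: others sum to 79; max(0, 93 - 79) = 14.
Total collected = 20 + 16 + 22 + 14 = 72.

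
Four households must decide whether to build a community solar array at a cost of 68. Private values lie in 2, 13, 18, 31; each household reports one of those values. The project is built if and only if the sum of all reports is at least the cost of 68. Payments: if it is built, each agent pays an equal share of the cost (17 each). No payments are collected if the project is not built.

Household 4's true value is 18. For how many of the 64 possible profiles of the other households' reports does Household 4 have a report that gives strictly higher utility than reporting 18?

16

Others report (2, 13, 31): truth gives 0; report 31 gives 1 > 0. Violating.
Others report (2, 18, 18): truth gives 0; report 31 gives 1 > 0. Violating.
Others report (2, 31, 13): truth gives 0; report 31 gives 1 > 0. Violating.
Others report (13, 2, 31): truth gives 0; report 31 gives 1 > 0. Violating.
Others report (2, 2, 2): truth gives 0; no alternative beats it.
Others report (2, 2, 13): truth gives 0; no alternative beats it.
(Checking all 64 profiles: 16 have a profitable deviation, 48 do not.)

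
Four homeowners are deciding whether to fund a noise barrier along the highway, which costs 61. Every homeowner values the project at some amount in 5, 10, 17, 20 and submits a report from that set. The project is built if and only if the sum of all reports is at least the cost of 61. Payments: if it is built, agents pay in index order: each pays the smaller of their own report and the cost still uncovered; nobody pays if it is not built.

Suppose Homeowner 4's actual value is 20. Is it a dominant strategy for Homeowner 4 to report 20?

Check each profile of the others' reports and compare truth against every alternative report.
Others report (5, 17, 20): truth gives 1, best alternative gives 0.
Others report (5, 20, 17): truth gives 1, best alternative gives 0.
Others report (17, 5, 20): truth gives 1, best alternative gives 0.
Others report (17, 20, 5): truth gives 1, best alternative gives 0.
Others report (20, 5, 17): truth gives 1, best alternative gives 0.
Others report (20, 17, 5): truth gives 1, best alternative gives 0.
(Remaining 58 profiles checked similarly; truth is weakly best in each.)
In every case the truthful report is at least as good as any alternative, so it is a dominant strategy.

Yes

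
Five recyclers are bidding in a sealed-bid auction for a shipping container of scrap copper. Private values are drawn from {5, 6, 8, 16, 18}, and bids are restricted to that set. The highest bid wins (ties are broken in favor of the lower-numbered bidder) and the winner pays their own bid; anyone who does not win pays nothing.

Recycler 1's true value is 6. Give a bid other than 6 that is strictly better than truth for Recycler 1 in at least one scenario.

Suppose Recycler 2 bids 5, Recycler 3 bids 5, Recycler 4 bids 5 and Recycler 5 bids 5.
Bid 6: wins, pays 6, utility 6 - 6 = 0.
Bid 5: wins, pays 5, utility 6 - 5 = 1.
So bidding 5 beats truth here (1 > 0).

5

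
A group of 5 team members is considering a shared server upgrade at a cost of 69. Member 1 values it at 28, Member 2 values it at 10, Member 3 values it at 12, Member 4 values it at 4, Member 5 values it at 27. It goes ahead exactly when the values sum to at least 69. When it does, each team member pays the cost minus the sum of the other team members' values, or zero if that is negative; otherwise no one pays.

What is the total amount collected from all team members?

31

Total value 81 ≥ cost 69, so it is built.
Member 1: others sum to 53; max(0, 69 - 53) = 16.
Member 2: others sum to 71; max(0, 69 - 71) = 0.
Member 3: others sum to 69; max(0, 69 - 69) = 0.
Member 4: others sum to 77; max(0, 69 - 77) = 0.
Member 5: others sum to 54; max(0, 69 - 54) = 15.
Total collected = 16 + 0 + 0 + 0 + 15 = 31.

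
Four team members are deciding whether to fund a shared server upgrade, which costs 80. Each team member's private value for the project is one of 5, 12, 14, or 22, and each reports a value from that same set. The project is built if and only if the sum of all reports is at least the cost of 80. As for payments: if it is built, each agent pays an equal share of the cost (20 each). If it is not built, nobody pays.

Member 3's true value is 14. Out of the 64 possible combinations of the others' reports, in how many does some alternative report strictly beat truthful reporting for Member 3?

1

Others report (22, 22, 22): truth gives -6; report 5 gives 0 > -6. Violating.
Others report (5, 5, 5): truth gives 0; no alternative beats it.
Others report (5, 5, 12): truth gives 0; no alternative beats it.
(Checking all 64 profiles: 1 has a profitable deviation, 63 do not.)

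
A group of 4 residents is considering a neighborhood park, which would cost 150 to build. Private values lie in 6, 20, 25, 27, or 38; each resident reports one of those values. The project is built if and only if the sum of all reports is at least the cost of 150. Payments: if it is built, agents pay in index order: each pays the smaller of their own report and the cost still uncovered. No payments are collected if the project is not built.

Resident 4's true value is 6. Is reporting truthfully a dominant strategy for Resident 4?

Check each profile of the others' reports and compare truth against every alternative report.
Others report (6, 6, 6): truth gives 0, best alternative gives 0.
Others report (6, 6, 20): truth gives 0, best alternative gives 0.
Others report (6, 6, 25): truth gives 0, best alternative gives 0.
Others report (6, 6, 27): truth gives 0, best alternative gives 0.
Others report (6, 6, 38): truth gives 0, best alternative gives 0.
Others report (6, 20, 6): truth gives 0, best alternative gives 0.
(Remaining 119 profiles checked similarly; truth is weakly best in each.)
In every case the truthful report is at least as good as any alternative, so it is a dominant strategy.

Yes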